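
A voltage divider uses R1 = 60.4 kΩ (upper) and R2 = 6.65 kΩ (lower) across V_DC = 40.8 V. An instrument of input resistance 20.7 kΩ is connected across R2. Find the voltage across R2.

The load sits in parallel with R2, giving an effective lower resistance R2' = R2·R_L/(R2+R_L) = 5.033 kΩ.
Voltage divider with the loaded lower leg: V_out = 40.8 × 5.033/(60.4 + 5.033) = 40.8 × 0.07692 = 3.138 V.

V_out ≈ 3.14 V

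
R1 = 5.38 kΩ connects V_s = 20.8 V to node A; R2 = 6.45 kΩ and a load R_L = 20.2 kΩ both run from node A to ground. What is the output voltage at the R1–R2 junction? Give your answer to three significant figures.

The load sits in parallel with R2, giving an effective lower resistance R2' = R2·R_L/(R2+R_L) = 4.889 kΩ.
Then V_out = V_s · R2'/(R1 + R2') = 20.8 × 4.889/10.27 = 9.903 V.

V_out ≈ 9.90 V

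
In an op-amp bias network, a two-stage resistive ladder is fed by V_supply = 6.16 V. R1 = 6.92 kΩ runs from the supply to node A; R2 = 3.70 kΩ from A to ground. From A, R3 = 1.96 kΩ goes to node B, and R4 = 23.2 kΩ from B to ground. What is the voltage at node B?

Node A sees R2 in parallel with the series input of stage 2, R3 + R4 = 25.16 kΩ.
R2 ‖ (R3+R4) = 3.226 kΩ.
V_A = 6.16 × 3.226/(6.92 + 3.226) = 1.958 V.
Stage 2 is unloaded, so V_B = V_A · R4/(R3+R4) = 1.958 × 23.2/25.16 = 1.806 V.

V_B ≈ 1.81 V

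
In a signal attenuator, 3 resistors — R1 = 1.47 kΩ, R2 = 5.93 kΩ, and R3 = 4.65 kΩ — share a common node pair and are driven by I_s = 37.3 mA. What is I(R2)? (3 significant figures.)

ΣG = 1/1.47 + 1/5.93 + 1/4.65 = 1.064.
Current divider: I(R2) = I_s · G_k/ΣG = 37.3 × (0.1686/1.064) = 37.3 × 0.1585 = 5.912 mA.

I ≈ 5.91 mA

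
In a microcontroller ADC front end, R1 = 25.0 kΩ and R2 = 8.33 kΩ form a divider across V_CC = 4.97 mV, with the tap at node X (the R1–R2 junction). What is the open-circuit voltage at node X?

V_th ≈ 1.24 mV

With X open, the divider is unloaded: V_th = 4.97 × 8.33/33.33 = 1.242 mV.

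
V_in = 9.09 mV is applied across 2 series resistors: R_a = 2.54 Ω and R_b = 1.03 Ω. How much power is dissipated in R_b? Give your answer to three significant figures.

The common current is I = 9.09/3.570 = 2.546 mA.
P(R_b) = I²·R_b = (2.546)² × 1.03 = 6.678 µW.

P ≈ 6.68 µW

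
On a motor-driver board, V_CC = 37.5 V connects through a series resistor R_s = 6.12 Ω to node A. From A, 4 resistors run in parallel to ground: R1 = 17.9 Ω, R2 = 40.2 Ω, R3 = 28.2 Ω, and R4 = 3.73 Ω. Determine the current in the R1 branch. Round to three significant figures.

Equivalent of the parallel group: R_p = 2.602 Ω.
V_A by voltage divider: V_A = 37.5 × 2.602/(6.12 + 2.602) = 11.19 V.
Branch current I = V_A/R1 = 11.19/17.9 = 0.6250 A.
(Check via current divider: I_total = 4.299 A; share G_k/ΣG = 0.1454 → same result.)

I ≈ 0.625 A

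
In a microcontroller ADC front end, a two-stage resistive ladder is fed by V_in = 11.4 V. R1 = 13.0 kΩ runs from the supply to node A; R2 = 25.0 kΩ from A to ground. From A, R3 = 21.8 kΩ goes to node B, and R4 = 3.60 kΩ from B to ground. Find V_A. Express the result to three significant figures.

V_A ≈ 5.61 V

Looking into the second stage from A: R3 + R4 = 25.40 kΩ appears in parallel with R2.
Effective lower resistance at A: R2 ‖ 25.40 = 12.60 kΩ.
First divider: V_A = V_in · 12.60/(13.0 + 12.60) = 5.611 V.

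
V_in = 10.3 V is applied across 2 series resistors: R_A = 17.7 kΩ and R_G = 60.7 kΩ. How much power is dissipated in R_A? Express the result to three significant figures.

P ≈ 0.306 mW

The common current is I = 10.3/78.40 = 0.1314 mA.
P(R_A) = I²·R_A = (0.1314)² × 17.7 = 0.3055 mW.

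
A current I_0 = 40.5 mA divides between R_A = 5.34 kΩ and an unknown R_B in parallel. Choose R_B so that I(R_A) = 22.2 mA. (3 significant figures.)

R_B ≈ 6.48 kΩ

In a two-way split, I_A/I_0 = R_B/(R_A + R_B).
22.2/40.5 = R_B/(R_A + R_B) → R_B = R_A · (0.5481)/(1 − 0.5481) = 5.34 × 1.213 = 6.478 kΩ.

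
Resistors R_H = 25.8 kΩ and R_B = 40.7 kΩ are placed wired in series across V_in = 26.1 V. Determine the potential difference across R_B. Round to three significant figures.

Series total: ΣR = 25.8 + 40.7 = 66.50 kΩ.
V = V_in · R/ΣR = 26.1 × 0.6120 = 15.97 V.

V ≈ 16.0 V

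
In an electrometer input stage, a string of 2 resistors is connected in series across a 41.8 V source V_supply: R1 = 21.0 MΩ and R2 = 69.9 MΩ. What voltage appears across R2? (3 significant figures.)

Series total: ΣR = 21.0 + 69.9 = 90.90 MΩ.
Voltage divider: V = V_supply · (69.90 / 90.90) = 41.8 × 0.7690 = 32.14 V.

V ≈ 32.1 V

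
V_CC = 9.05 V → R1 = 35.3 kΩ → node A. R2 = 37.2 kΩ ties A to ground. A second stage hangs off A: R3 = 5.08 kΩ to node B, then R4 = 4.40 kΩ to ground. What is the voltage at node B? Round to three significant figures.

The second stage (R3 + R4 = 9.480 kΩ) loads node A in parallel with R2.
R2 ‖ (R3+R4) = 7.555 kΩ.
So V_A = 9.05 × 0.1763 = 1.595 V.
Then the unloaded second divider: V_B = V_A × R4/(R3+R4) = 1.595 × 0.4641 = 0.7405 V.

V_B ≈ 0.740 V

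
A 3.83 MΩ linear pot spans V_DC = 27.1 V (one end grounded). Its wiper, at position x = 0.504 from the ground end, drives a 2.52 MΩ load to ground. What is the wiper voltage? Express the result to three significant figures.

V_out ≈ 9.90 V

Split the track: R_lower = x·R_p = 1.930 MΩ, R_upper = (1−x)·R_p = 1.900 MΩ.
Lower segment in parallel with the load: 1.930 ‖ 2.52 = 1.093 MΩ.
V_out = 27.1 × 1.093/(1.900 + 1.093) = 9.898 V.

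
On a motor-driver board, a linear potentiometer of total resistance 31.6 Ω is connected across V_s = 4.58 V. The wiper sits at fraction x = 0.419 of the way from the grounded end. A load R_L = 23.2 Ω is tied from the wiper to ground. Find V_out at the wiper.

Split the track: R_lower = x·R_p = 13.24 Ω, R_upper = (1−x)·R_p = 18.36 Ω.
(x·R_p) ‖ R_L = 8.430 Ω.
Loaded-divider output: V_out = 4.58 × 0.3147 = 1.441 V.

V_out ≈ 1.44 V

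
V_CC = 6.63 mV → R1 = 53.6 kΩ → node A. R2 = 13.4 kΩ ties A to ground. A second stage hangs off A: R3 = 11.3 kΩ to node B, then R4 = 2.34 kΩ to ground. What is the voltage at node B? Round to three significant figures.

V_B ≈ 0.127 mV

Node A sees R2 in parallel with the series input of stage 2, R3 + R4 = 13.64 kΩ.
R2 ‖ (R3+R4) = 6.759 kΩ.
So V_A = 6.63 × 0.1120 = 0.7425 mV.
Then the unloaded second divider: V_B = V_A × R4/(R3+R4) = 0.7425 × 0.1716 = 0.1274 mV.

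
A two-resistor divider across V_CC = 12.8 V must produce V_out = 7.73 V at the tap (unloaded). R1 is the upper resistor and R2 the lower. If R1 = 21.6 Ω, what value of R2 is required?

R2 ≈ 32.9 Ω

V_out/V_CC = R2/(R1+R2) = 0.6039.
Rearranging, R2 = R1·k/(1−k) = 21.6 × 1.525 = 32.93 Ω.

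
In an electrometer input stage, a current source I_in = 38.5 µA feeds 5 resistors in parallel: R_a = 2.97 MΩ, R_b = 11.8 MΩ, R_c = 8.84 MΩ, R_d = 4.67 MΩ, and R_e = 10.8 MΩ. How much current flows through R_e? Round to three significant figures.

I ≈ 4.24 µA

Total conductance ΣG = 1/2.97 + 1/11.8 + 1/8.84 + 1/4.67 + 1/10.8 = 0.8413 (units of 1/MΩ).
Current divider: I(R_e) = I_in · G_k/ΣG = 38.5 × (0.09259/0.8413) = 38.5 × 0.1101 = 4.237 µA.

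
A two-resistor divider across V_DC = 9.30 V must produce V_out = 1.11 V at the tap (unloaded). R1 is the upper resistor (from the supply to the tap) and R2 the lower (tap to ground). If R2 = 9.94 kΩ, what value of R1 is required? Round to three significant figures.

R1 ≈ 73.3 kΩ

Required fraction k = V_out/V_DC = 0.1194.
Rearranging, R1 = R2·(1−k)/k = 9.94 × 7.378 = 73.34 kΩ.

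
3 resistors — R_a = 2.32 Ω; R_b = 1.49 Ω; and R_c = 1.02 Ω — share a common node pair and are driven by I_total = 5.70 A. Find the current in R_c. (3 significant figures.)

I ≈ 2.68 A

ΣG = 1/2.32 + 1/1.49 + 1/1.02 = 2.083.
Current divider: I(R_c) = I_total · G_k/ΣG = 5.70 × (0.9804/2.083) = 5.70 × 0.4708 = 2.683 A.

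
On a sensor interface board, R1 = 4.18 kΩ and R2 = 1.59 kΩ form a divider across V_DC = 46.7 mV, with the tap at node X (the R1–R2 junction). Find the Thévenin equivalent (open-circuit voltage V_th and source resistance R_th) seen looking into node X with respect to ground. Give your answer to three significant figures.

Open-circuit (no load on X): V_th = V_DC · R2/(R1 + R2) = 46.7 × 1.59/(4.180 + 1.59) = 12.87 mV.
Looking into X with the source shorted: R_th = R1·R2/(R1+R2) = 4.180 × 1.59/5.770 = 1.152 kΩ.

V_th ≈ 12.9 mV, R_th ≈ 1.15 kΩ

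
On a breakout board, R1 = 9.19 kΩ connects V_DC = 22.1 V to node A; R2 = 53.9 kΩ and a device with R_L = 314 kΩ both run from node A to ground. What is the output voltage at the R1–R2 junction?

The load sits in parallel with R2, giving an effective lower resistance R2' = R2·R_L/(R2+R_L) = 46.00 kΩ.
Then V_out = V_DC · R2'/(R1 + R2') = 22.1 × 46.00/55.19 = 18.42 V.
(Unloaded it would be 18.9 V; the load pulls it down.)

V_out ≈ 18.4 V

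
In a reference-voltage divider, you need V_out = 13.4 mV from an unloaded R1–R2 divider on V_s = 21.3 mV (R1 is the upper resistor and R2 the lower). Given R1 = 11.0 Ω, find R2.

Required fraction k = V_out/V_s = 0.6291.
So R2 = R1 · V_out/(V_s − V_out) = 11.0 × 13.4/(21.3 − 13.4) = 11.0 × 1.696 = 18.66 Ω.

R2 ≈ 18.7 Ω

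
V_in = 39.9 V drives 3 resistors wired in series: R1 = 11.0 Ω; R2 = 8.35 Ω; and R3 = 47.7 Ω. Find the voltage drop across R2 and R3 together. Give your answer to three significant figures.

V ≈ 33.4 V

Total series resistance ΣR = 11.0 + 8.35 + 47.7 = 67.05 Ω.
R_{R2..R3} = 8.35 + 47.7 = 56.05 Ω.
By the voltage-divider rule, V = 39.9 × 56.05/67.05 = 33.35 V.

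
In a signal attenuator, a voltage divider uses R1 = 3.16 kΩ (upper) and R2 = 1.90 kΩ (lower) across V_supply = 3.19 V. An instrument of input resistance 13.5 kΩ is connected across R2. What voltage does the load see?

V_out ≈ 1.10 V

First combine the lower leg with the load: R2 ‖ R_L = 1.666 kΩ.
Now apply the divider: V_out = 3.19 × 0.3452 = 1.101 V.
(Unloaded it would be 1.20 V; the load pulls it down.)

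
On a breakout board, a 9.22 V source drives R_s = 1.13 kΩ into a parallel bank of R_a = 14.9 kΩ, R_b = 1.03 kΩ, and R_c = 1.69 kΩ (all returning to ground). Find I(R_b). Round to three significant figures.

Equivalent of the parallel group: R_p = 0.6136 kΩ.
V_A by voltage divider: V_A = 9.22 × 0.6136/(1.13 + 0.6136) = 3.245 V.
I(R_b) = V_A / R_b = 3.245/1.03 = 3.150 mA.

I ≈ 3.15 mA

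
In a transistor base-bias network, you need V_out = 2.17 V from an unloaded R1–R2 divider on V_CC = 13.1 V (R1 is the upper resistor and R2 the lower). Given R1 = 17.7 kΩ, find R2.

R2 ≈ 3.51 kΩ

The divider ratio is R2/(R1+R2) = 2.17/13.1 = 0.1656.
R2 = R1 · 0.1656/(1 − 0.1656) = 3.514 kΩ.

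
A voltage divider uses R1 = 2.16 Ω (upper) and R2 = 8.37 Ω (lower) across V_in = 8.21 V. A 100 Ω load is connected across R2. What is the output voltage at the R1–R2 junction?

First combine the lower leg with the load: R2 ‖ R_L = 7.724 Ω.
Voltage divider with the loaded lower leg: V_out = 8.21 × 7.724/(2.16 + 7.724) = 8.21 × 0.7815 = 6.416 V.

V_out ≈ 6.42 V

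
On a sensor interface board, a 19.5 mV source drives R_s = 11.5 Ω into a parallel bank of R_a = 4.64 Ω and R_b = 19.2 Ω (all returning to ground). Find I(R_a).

I ≈ 1.03 mA

Parallel bank: R_p = 1/(1/4.64 + 1/19.2) = 3.737 Ω.
V_A by voltage divider: V_A = 19.5 × 3.737/(11.5 + 3.737) = 4.782 mV.
I(R_a) = V_A / R_a = 4.782/4.64 = 1.031 mA.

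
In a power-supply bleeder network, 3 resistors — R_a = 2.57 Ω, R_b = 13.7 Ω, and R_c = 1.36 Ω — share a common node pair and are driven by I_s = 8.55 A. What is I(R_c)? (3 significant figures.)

Total conductance ΣG = 1/2.57 + 1/13.7 + 1/1.36 = 1.197 (units of 1/Ω).
By the current-divider rule, I = I_s · G_k/ΣG = 8.55 × 0.6141 = 5.250 A.

I ≈ 5.25 A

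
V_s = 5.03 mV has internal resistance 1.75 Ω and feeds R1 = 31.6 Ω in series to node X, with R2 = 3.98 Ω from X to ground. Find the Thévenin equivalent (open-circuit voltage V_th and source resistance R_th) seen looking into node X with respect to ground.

R1' = 1.75 + 31.6 = 33.35 Ω (source resistance + R1).
Open-circuit (no load on X): V_th = V_s · R2/(R1' + R2) = 5.03 × 3.98/(33.35 + 3.98) = 0.5363 mV.
With V_s suppressed (replaced by a short), R_th = R1' ‖ R2 = (33.35 × 3.98)/(33.35 + 3.98) = 3.556 Ω.

V_th ≈ 0.536 mV, R_th ≈ 3.56 Ω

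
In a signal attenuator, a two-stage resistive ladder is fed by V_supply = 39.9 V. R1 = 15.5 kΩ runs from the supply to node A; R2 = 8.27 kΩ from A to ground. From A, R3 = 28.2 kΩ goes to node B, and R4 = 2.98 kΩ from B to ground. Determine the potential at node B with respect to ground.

V_B ≈ 1.13 V

Looking into the second stage from A: R3 + R4 = 31.18 kΩ appears in parallel with R2.
Effective lower resistance at A: R2 ‖ 31.18 = 6.536 kΩ.
V_A = 39.9 × 6.536/(15.5 + 6.536) = 11.83 V.
Then the unloaded second divider: V_B = V_A × R4/(R3+R4) = 11.83 × 0.09557 = 1.131 V.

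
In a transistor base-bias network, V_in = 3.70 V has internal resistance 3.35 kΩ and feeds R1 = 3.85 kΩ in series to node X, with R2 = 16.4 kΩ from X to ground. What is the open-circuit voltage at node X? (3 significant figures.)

V_th ≈ 2.57 V

R1' = 3.35 + 3.85 = 7.200 kΩ (source resistance + R1).
With X open, the divider is unloaded: V_th = 3.70 × 16.4/23.60 = 2.571 V.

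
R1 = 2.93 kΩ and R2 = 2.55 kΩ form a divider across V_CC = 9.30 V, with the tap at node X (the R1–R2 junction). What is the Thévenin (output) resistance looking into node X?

With V_CC suppressed (replaced by a short), R_th = R1 ‖ R2 = (2.930 × 2.55)/(2.930 + 2.55) = 1.363 kΩ.

R_th ≈ 1.36 kΩ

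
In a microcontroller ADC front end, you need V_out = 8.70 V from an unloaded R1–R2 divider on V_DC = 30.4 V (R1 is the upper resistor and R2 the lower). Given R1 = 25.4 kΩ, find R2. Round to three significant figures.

The divider ratio is R2/(R1+R2) = 8.70/30.4 = 0.2862.
So R2 = R1 · V_out/(V_DC − V_out) = 25.4 × 8.70/(30.4 − 8.70) = 25.4 × 0.4009 = 10.18 kΩ.

R2 ≈ 10.2 kΩ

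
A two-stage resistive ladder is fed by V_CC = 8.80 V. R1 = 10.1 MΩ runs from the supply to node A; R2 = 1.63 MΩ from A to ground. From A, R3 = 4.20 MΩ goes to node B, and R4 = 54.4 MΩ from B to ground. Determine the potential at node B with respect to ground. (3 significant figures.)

V_B ≈ 1.11 V

Node A sees R2 in parallel with the series input of stage 2, R3 + R4 = 58.60 MΩ.
R2 ‖ (R3+R4) = 1.586 MΩ.
So V_A = 8.80 × 0.1357 = 1.194 V.
Stage 2 is unloaded, so V_B = V_A · R4/(R3+R4) = 1.194 × 54.4/58.60 = 1.109 V.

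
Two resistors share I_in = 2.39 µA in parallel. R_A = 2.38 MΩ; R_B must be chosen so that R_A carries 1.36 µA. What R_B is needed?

R_B ≈ 3.14 MΩ

In a two-way split, I_A/I_in = R_B/(R_A + R_B).
With f = 0.5690, R_B = R_A · f/(1−f) = 2.38 × 1.320 = 3.143 MΩ.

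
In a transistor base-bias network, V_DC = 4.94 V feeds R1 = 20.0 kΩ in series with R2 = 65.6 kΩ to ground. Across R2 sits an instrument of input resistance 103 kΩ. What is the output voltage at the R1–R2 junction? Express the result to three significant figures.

V_out ≈ 3.30 V

First combine the lower leg with the load: R2 ‖ R_L = 40.08 kΩ.
Now apply the divider: V_out = 4.94 × 0.6671 = 3.295 V.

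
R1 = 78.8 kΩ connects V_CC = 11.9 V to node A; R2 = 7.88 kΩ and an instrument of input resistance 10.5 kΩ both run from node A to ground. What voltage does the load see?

First combine the lower leg with the load: R2 ‖ R_L = 4.502 kΩ.
Now apply the divider: V_out = 11.9 × 0.05404 = 0.6431 V.
(Unloaded it would be 1.08 V; the load pulls it down.)

V_out ≈ 0.643 V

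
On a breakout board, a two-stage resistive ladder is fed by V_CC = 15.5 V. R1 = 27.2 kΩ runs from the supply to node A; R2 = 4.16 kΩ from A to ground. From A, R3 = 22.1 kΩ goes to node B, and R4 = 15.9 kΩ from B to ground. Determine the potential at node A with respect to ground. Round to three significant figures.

V_A ≈ 1.88 V

Node A sees R2 in parallel with the series input of stage 2, R3 + R4 = 38.00 kΩ.
R2 ‖ (R3+R4) = 3.750 kΩ.
First divider: V_A = V_CC · 3.750/(27.2 + 3.750) = 1.878 V.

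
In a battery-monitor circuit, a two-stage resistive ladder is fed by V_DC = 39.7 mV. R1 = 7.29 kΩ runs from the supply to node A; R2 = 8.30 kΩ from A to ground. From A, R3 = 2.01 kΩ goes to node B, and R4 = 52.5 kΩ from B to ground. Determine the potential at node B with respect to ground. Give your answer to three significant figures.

Node A sees R2 in parallel with the series input of stage 2, R3 + R4 = 54.51 kΩ.
Effective lower resistance at A: R2 ‖ 54.51 = 7.203 kΩ.
First divider: V_A = V_DC · 7.203/(7.29 + 7.203) = 19.73 mV.
V_B = V_A × 0.9631 = 19.00 mV.

V_B ≈ 19.0 mV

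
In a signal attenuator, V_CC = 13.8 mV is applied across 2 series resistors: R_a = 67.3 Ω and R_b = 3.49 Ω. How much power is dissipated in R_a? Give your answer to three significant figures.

P ≈ 2.56 µW

Series current I = V_CC/ΣR = 13.8/70.79 = 0.1949 mA.
V(R_a) = I·R = 13.12 mV; P = V·I = 13.12 × 0.1949 = 2.558 µW.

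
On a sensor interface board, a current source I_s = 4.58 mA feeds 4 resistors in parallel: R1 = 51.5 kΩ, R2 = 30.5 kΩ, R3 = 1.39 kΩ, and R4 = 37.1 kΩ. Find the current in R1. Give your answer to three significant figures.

I ≈ 0.111 mA

ΣG = 1/51.5 + 1/30.5 + 1/1.39 + 1/37.1 = 0.7986.
By the current-divider rule, I = I_s · G_k/ΣG = 4.58 × 0.02431 = 0.1114 mA.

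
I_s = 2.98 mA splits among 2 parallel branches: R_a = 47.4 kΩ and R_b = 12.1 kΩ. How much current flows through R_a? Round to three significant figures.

I ≈ 0.606 mA

For two parallel branches, I_k = I_s · (other R)/(sum of R).
I(R_a) = 2.98 × 12.1/(47.4 + 12.1) = 2.98 × 0.2034 = 0.6060 mA.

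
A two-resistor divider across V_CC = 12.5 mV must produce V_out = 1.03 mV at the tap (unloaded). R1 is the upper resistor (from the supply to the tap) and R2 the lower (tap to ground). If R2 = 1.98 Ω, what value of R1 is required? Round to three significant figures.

R1 ≈ 22.0 Ω

V_out/V_CC = R2/(R1+R2) = 0.08240.
R1 = R2·(1/k − 1) = 1.98 × 11.14 = 22.05 Ω.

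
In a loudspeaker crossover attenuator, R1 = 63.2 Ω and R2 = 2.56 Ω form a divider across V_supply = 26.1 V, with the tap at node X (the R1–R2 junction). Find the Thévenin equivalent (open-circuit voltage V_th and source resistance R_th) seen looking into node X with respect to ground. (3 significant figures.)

V_th ≈ 1.02 V, R_th ≈ 2.46 Ω

With X open, the divider is unloaded: V_th = 26.1 × 2.56/65.76 = 1.016 V.
With V_supply suppressed (replaced by a short), R_th = R1 ‖ R2 = (63.20 × 2.56)/(63.20 + 2.56) = 2.460 Ω.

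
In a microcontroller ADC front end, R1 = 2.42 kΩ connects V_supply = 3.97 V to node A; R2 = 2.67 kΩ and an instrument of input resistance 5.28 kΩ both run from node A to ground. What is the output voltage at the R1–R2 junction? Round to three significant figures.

V_out ≈ 1.68 V

The load sits in parallel with R2, giving an effective lower resistance R2' = R2·R_L/(R2+R_L) = 1.773 kΩ.
Now apply the divider: V_out = 3.97 × 0.4229 = 1.679 V.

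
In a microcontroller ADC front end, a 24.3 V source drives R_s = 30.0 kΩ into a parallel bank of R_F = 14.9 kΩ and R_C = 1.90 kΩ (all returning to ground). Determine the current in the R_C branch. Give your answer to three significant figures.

I ≈ 0.680 mA

Equivalent of the parallel group: R_p = 1.685 kΩ.
Node voltage V_A = V_CC · R_p/(R_s + R_p) = 24.3 × 0.05318 = 1.292 V.
Branch current I = V_A/R_C = 1.292/1.90 = 0.6802 mA.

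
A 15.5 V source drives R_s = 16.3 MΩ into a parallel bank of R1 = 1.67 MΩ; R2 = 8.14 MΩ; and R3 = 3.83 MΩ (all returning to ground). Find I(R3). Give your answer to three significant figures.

Equivalent of the parallel group: R_p = 1.018 MΩ.
Node voltage V_A = V_s · R_p/(R_s + R_p) = 15.5 × 0.05876 = 0.9108 V.
I(R3) = V_A / R3 = 0.9108/3.83 = 0.2378 µA.
(Equivalently: I_total = 0.8950 µA, then current-divider fraction G_k/ΣG = 0.2657.)

I ≈ 0.238 µA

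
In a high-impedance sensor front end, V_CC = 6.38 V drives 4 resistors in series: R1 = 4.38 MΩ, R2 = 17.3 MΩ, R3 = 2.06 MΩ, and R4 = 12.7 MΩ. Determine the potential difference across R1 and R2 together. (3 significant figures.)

ΣR = 4.38 + 17.3 + 2.06 + 12.7 = 36.44 MΩ.
R_{R1..R2} = 4.38 + 17.3 = 21.68 MΩ.
V = V_CC · R/ΣR = 6.38 × 0.5950 = 3.796 V.

V ≈ 3.80 V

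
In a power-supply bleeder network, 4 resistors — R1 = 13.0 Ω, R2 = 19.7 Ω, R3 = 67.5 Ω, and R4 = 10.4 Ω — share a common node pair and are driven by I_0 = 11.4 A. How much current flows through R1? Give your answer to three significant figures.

Conductances: ΣG = 1/13.0 + 1/19.7 + 1/67.5 + 1/10.4 = 0.2387 (1/Ω).
By the current-divider rule, I = I_0 · G_k/ΣG = 11.4 × 0.3223 = 3.674 A.

I ≈ 3.67 A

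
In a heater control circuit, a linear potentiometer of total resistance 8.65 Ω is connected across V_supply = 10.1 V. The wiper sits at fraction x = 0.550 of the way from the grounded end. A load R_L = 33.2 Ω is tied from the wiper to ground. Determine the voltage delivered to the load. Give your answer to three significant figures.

V_out ≈ 5.22 V

Lower segment x·R_p = 4.758 Ω; upper segment (1−x)·R_p = 3.892 Ω.
R_L loads the lower segment: effective lower R = 4.161 Ω.
Loaded-divider output: V_out = 10.1 × 0.5167 = 5.218 V.
(Unloaded: V_out = x·V_supply = 5.56 V.)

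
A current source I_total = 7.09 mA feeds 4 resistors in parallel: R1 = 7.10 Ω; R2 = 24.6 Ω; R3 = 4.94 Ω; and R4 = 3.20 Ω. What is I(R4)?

ΣG = 1/7.10 + 1/24.6 + 1/4.94 + 1/3.20 = 0.6964.
By the current-divider rule, I = I_total · G_k/ΣG = 7.09 × 0.4487 = 3.181 mA.

I ≈ 3.18 mA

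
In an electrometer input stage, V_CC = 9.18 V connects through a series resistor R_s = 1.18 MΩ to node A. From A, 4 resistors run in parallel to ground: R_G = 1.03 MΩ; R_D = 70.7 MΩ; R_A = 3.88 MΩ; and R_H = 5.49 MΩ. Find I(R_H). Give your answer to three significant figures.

I ≈ 0.624 µA

Parallel bank: R_p = 1/(1/1.03 + 1/70.7 + 1/3.88 + 1/5.49) = 0.7018 MΩ.
Node voltage V_A = V_CC · R_p/(R_s + R_p) = 9.18 × 0.3729 = 3.424 V.
I(R_H) = V_A / R_H = 3.424/5.49 = 0.6236 µA.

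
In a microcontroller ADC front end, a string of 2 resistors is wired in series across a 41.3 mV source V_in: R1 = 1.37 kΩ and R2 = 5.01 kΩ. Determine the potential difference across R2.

V ≈ 32.4 mV

Series total: ΣR = 1.37 + 5.01 = 6.380 kΩ.
V = V_in · R/ΣR = 41.3 × 0.7853 = 32.43 mV.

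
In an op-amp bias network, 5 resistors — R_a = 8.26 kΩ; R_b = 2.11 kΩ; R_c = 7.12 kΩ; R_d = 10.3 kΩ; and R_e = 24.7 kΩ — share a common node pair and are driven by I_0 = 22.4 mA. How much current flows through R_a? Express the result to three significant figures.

I ≈ 3.11 mA

Conductances: ΣG = 1/8.26 + 1/2.11 + 1/7.12 + 1/10.3 + 1/24.7 = 0.8730 (1/kΩ).
Current divider: I(R_a) = I_0 · G_k/ΣG = 22.4 × (0.1211/0.8730) = 22.4 × 0.1387 = 3.106 mA.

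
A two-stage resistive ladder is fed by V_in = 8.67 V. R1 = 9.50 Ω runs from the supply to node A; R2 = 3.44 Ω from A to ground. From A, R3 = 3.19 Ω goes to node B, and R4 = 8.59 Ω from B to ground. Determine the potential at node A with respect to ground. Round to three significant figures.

Node A sees R2 in parallel with the series input of stage 2, R3 + R4 = 11.78 Ω.
R2 ‖ (R3+R4) = 2.662 Ω.
First divider: V_A = V_in · 2.662/(9.50 + 2.662) = 1.898 V.

V_A ≈ 1.90 V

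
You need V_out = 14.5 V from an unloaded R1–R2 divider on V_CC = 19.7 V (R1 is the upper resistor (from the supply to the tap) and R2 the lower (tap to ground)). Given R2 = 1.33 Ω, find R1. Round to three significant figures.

V_out/V_CC = R2/(R1+R2) = 0.7360.
Rearranging, R1 = R2·(1−k)/k = 1.33 × 0.3586 = 0.4770 Ω.

R1 ≈ 0.477 Ω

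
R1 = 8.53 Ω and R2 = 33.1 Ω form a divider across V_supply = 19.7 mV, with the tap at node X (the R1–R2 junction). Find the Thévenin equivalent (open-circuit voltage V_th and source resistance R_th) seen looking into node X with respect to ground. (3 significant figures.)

V_th ≈ 15.7 mV, R_th ≈ 6.78 Ω

Open-circuit (no load on X): V_th = V_supply · R2/(R1 + R2) = 19.7 × 33.1/(8.530 + 33.1) = 15.66 mV.
Looking into X with the source shorted: R_th = R1·R2/(R1+R2) = 8.530 × 33.1/41.63 = 6.782 Ω.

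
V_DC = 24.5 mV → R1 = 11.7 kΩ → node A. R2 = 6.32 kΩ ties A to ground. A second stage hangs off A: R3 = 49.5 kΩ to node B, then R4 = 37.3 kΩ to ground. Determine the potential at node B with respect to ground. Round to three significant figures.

Node A sees R2 in parallel with the series input of stage 2, R3 + R4 = 86.80 kΩ.
Effective lower resistance at A: R2 ‖ 86.80 = 5.891 kΩ.
So V_A = 24.5 × 0.3349 = 8.205 mV.
Then the unloaded second divider: V_B = V_A × R4/(R3+R4) = 8.205 × 0.4297 = 3.526 mV.

V_B ≈ 3.53 mV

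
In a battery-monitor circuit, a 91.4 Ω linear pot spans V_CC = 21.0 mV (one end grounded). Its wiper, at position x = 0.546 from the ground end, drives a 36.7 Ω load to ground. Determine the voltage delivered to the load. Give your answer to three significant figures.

The pot divides into 41.50 Ω above the wiper and 49.90 Ω below.
Lower segment in parallel with the load: 49.90 ‖ 36.7 = 21.15 Ω.
V_out = 21.0 × 21.15/(41.50 + 21.15) = 7.089 mV.
(Unloaded: V_out = x·V_CC = 11.5 mV.)

V_out ≈ 7.09 mV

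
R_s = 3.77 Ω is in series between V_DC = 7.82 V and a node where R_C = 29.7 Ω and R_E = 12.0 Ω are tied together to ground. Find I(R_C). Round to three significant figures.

I ≈ 0.183 A

Equivalent of the parallel group: R_p = 8.547 Ω.
Node voltage V_A = V_DC · R_p/(R_s + R_p) = 7.82 × 0.6939 = 5.426 V.
Branch current I = V_A/R_C = 5.426/29.7 = 0.1827 A.
(Equivalently: I_total = 0.6349 A, then current-divider fraction G_k/ΣG = 0.2878.)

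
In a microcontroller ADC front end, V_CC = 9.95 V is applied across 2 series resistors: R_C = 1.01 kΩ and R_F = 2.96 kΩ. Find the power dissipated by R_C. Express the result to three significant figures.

Series current I = V_CC/ΣR = 9.95/3.970 = 2.506 mA.
P(R_C) = I²·R_C = (2.506)² × 1.01 = 6.344 mW.

P ≈ 6.34 mW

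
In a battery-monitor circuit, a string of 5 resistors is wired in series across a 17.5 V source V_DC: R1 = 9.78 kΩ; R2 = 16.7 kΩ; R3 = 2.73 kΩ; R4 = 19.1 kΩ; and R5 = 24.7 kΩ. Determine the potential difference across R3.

V ≈ 0.654 V

ΣR = 9.78 + 16.7 + 2.73 + 19.1 + 24.7 = 73.01 kΩ.
Voltage divider: V = V_DC · (2.730 / 73.01) = 17.5 × 0.03739 = 0.6544 V.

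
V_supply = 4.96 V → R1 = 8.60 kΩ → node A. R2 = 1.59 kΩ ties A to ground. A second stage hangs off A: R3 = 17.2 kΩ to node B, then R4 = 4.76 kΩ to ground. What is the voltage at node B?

V_B ≈ 0.158 V

Looking into the second stage from A: R3 + R4 = 21.96 kΩ appears in parallel with R2.
Effective lower resistance at A: R2 ‖ 21.96 = 1.483 kΩ.
V_A = 4.96 × 1.483/(8.60 + 1.483) = 0.7294 V.
Then the unloaded second divider: V_B = V_A × R4/(R3+R4) = 0.7294 × 0.2168 = 0.1581 V.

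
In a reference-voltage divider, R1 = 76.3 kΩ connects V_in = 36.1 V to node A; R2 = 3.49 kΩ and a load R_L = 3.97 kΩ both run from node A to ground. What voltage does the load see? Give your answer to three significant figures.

The load sits in parallel with R2, giving an effective lower resistance R2' = R2·R_L/(R2+R_L) = 1.857 kΩ.
Then V_out = V_in · R2'/(R1 + R2') = 36.1 × 1.857/78.16 = 0.8579 V.

V_out ≈ 0.858 V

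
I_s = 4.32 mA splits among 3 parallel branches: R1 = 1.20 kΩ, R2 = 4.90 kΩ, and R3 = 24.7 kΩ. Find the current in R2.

ΣG = 1/1.20 + 1/4.90 + 1/24.7 = 1.078.
R2 takes the fraction G_k/ΣG = 0.2041/1.078 = 0.1893, so I = 4.32 × 0.1893 = 0.8179 mA.

I ≈ 0.818 mA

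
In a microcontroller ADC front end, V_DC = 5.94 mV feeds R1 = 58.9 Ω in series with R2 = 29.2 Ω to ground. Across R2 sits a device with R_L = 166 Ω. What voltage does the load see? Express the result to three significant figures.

R2 ‖ R_L = (29.2 × 166)/(29.2 + 166) = 24.83 Ω.
Now apply the divider: V_out = 5.94 × 0.2966 = 1.762 mV.

V_out ≈ 1.76 mV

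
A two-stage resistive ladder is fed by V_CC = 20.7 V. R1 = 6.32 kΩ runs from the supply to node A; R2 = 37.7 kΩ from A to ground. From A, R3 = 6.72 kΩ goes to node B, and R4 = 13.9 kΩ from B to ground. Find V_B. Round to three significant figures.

V_B ≈ 9.47 V

Node A sees R2 in parallel with the series input of stage 2, R3 + R4 = 20.62 kΩ.
R2 ‖ (R3+R4) = 13.33 kΩ.
First divider: V_A = V_CC · 13.33/(6.32 + 13.33) = 14.04 V.
Then the unloaded second divider: V_B = V_A × R4/(R3+R4) = 14.04 × 0.6741 = 9.466 V.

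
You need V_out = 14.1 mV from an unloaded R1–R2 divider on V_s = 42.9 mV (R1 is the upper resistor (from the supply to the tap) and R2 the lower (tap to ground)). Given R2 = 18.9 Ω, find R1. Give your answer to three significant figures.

V_out/V_s = R2/(R1+R2) = 0.3287.
R1 = R2·(1/k − 1) = 18.9 × 2.043 = 38.60 Ω.

R1 ≈ 38.6 Ω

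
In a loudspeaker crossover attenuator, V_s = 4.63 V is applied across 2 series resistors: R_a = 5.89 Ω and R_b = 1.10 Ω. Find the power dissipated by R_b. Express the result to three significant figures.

P ≈ 0.483 W

Series current I = V_s/ΣR = 4.63/6.990 = 0.6624 A.
P = I²R = 0.4387 × 1.10 = 0.4826 W.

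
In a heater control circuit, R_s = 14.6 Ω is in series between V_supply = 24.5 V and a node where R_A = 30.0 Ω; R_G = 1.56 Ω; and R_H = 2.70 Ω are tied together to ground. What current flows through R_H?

Parallel bank: R_p = 1/(1/30.0 + 1/1.56 + 1/2.70) = 0.9572 Ω.
V_A = 24.5 × 0.9572/15.56 = 1.507 V.
Branch current I = V_A/R_H = 1.507/2.70 = 0.5583 A.

I ≈ 0.558 A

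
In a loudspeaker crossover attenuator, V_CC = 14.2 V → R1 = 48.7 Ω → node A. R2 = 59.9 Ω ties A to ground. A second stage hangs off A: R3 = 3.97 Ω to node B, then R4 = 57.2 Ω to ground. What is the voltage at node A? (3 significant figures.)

V_A ≈ 5.44 V

Looking into the second stage from A: R3 + R4 = 61.17 Ω appears in parallel with R2.
Effective lower resistance at A: R2 ‖ 61.17 = 30.26 Ω.
V_A = 14.2 × 30.26/(48.7 + 30.26) = 5.442 V.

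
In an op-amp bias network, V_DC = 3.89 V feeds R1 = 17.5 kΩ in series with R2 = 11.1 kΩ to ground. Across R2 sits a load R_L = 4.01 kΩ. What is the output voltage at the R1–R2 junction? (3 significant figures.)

V_out ≈ 0.560 V

First combine the lower leg with the load: R2 ‖ R_L = 2.946 kΩ.
Voltage divider with the loaded lower leg: V_out = 3.89 × 2.946/(17.5 + 2.946) = 3.89 × 0.1441 = 0.5605 V.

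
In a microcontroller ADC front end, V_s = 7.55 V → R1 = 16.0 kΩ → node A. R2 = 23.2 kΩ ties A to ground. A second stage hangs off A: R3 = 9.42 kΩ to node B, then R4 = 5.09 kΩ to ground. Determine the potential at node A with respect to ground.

Looking into the second stage from A: R3 + R4 = 14.51 kΩ appears in parallel with R2.
Effective lower resistance at A: R2 ‖ 14.51 = 8.927 kΩ.
So V_A = 7.55 × 0.3581 = 2.704 V.

V_A ≈ 2.70 V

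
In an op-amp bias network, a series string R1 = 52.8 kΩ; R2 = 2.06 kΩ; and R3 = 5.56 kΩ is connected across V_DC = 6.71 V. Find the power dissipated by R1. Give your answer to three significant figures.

P ≈ 0.651 mW

Series current I = V_DC/ΣR = 6.71/60.42 = 0.1111 mA.
P = I²R = 0.01233 × 52.8 = 0.6512 mW.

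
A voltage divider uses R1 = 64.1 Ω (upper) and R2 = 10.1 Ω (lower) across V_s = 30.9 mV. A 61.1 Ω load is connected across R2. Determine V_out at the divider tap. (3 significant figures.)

R2 ‖ R_L = (10.1 × 61.1)/(10.1 + 61.1) = 8.667 Ω.
Now apply the divider: V_out = 30.9 × 0.1191 = 3.680 mV.
(Unloaded it would be 4.21 mV; the load pulls it down.)

V_out ≈ 3.68 mV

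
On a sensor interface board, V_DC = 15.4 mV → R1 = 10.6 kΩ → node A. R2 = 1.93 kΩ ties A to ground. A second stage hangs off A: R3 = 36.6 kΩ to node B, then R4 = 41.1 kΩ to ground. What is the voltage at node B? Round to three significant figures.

Node A sees R2 in parallel with the series input of stage 2, R3 + R4 = 77.70 kΩ.
R2 ‖ (R3+R4) = 1.883 kΩ.
V_A = 15.4 × 1.883/(10.6 + 1.883) = 2.323 mV.
V_B = V_A × 0.5290 = 1.229 mV.

V_B ≈ 1.23 mV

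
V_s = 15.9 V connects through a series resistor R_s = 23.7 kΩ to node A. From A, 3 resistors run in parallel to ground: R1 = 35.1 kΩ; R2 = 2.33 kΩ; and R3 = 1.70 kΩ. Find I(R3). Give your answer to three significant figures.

Equivalent of the parallel group: R_p = 0.9561 kΩ.
V_A by voltage divider: V_A = 15.9 × 0.9561/(23.7 + 0.9561) = 0.6166 V.
I(R3) = V_A / R3 = 0.6166/1.70 = 0.3627 mA.

I ≈ 0.363 mA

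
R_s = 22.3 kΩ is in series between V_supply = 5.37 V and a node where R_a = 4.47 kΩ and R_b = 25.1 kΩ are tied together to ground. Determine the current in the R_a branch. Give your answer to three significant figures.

Parallel bank: R_p = 1/(1/4.47 + 1/25.1) = 3.794 kΩ.
V_A by voltage divider: V_A = 5.37 × 3.794/(22.3 + 3.794) = 0.7808 V.
Branch current I = V_A/R_a = 0.7808/4.47 = 0.1747 mA.

I ≈ 0.175 mA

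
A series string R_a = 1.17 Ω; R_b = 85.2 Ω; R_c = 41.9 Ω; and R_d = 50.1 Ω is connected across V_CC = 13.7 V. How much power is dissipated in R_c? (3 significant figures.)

P ≈ 0.247 W

Series current I = V_CC/ΣR = 13.7/178.4 = 0.07681 A.
P = I²R = 0.005899 × 41.9 = 0.2472 W.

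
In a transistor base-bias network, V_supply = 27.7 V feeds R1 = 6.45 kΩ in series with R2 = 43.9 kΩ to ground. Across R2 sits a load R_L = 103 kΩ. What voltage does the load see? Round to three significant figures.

First combine the lower leg with the load: R2 ‖ R_L = 30.78 kΩ.
Then V_out = V_supply · R2'/(R1 + R2') = 27.7 × 30.78/37.23 = 22.90 V.

V_out ≈ 22.9 V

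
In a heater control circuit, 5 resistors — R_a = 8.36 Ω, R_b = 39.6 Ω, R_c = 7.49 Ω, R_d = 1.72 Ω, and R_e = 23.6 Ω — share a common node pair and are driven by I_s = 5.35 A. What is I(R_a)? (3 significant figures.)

I ≈ 0.709 A

Conductances: ΣG = 1/8.36 + 1/39.6 + 1/7.49 + 1/1.72 + 1/23.6 = 0.9021 (1/Ω).
R_a takes the fraction G_k/ΣG = 0.1196/0.9021 = 0.1326, so I = 5.35 × 0.1326 = 0.7094 A.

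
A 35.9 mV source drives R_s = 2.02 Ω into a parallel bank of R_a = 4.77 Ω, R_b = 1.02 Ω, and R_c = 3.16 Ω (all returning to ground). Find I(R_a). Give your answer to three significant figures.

I ≈ 1.86 mA

Combine the parallel branches: R_p = (1/4.77 + 1/1.02 + 1/3.16)⁻¹ = 0.6638 Ω.
V_A by voltage divider: V_A = 35.9 × 0.6638/(2.02 + 0.6638) = 8.879 mV.
Branch current I = V_A/R_a = 8.879/4.77 = 1.861 mA.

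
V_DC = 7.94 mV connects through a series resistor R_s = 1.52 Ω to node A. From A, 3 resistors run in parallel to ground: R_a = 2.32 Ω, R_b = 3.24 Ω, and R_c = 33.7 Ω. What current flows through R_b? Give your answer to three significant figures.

I ≈ 1.13 mA

Parallel bank: R_p = 1/(1/2.32 + 1/3.24 + 1/33.7) = 1.300 Ω.
Node voltage V_A = V_DC · R_p/(R_s + R_p) = 7.94 × 0.4610 = 3.660 mV.
Branch current I = V_A/R_b = 3.660/3.24 = 1.130 mA.
(Check via current divider: I_total = 2.816 mA; share G_k/ΣG = 0.4012 → same result.)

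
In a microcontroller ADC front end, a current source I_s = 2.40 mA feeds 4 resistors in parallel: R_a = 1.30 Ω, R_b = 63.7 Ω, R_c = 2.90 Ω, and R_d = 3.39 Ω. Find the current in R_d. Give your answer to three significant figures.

I ≈ 0.497 mA

ΣG = 1/1.30 + 1/63.7 + 1/2.90 + 1/3.39 = 1.425.
R_d takes the fraction G_k/ΣG = 0.2950/1.425 = 0.2070, so I = 2.40 × 0.2070 = 0.4969 mA.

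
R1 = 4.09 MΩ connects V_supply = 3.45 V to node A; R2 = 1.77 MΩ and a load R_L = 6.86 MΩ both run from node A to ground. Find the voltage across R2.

The load sits in parallel with R2, giving an effective lower resistance R2' = R2·R_L/(R2+R_L) = 1.407 MΩ.
Voltage divider with the loaded lower leg: V_out = 3.45 × 1.407/(4.09 + 1.407) = 3.45 × 0.2560 = 0.8830 V.

V_out ≈ 0.883 V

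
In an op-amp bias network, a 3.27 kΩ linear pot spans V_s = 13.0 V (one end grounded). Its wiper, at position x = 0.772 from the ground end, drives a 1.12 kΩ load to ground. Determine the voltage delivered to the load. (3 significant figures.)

V_out ≈ 6.63 V

Lower segment x·R_p = 2.524 kΩ; upper segment (1−x)·R_p = 0.7456 kΩ.
(x·R_p) ‖ R_L = 0.7758 kΩ.
Then V_out = V_s · 0.7758/(0.7456 + 0.7758) = 6.629 V.
(Unloaded: V_out = x·V_s = 10.0 V.)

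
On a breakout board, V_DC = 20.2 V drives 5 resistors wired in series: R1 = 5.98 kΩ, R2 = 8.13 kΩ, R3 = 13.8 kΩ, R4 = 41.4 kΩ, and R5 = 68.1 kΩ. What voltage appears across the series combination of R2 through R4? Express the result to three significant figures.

V ≈ 9.31 V

Series total: ΣR = 5.98 + 8.13 + 13.8 + 41.4 + 68.1 = 137.4 kΩ.
R_{R2..R4} = 8.13 + 13.8 + 41.4 = 63.33 kΩ.
V = V_DC · R/ΣR = 20.2 × 0.4609 = 9.310 V.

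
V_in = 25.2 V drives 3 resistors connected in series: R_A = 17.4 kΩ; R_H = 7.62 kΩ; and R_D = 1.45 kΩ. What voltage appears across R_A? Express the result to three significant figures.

Total series resistance ΣR = 17.4 + 7.62 + 1.45 = 26.47 kΩ.
Voltage divider: V = V_in · (17.40 / 26.47) = 25.2 × 0.6573 = 16.57 V.

V ≈ 16.6 V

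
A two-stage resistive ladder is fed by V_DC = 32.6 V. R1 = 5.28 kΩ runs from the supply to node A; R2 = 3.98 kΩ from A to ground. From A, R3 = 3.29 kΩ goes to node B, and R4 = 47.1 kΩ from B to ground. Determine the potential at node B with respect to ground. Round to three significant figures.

V_B ≈ 12.5 V

The second stage (R3 + R4 = 50.39 kΩ) loads node A in parallel with R2.
R2 ‖ (R3+R4) = 3.689 kΩ.
V_A = 32.6 × 3.689/(5.28 + 3.689) = 13.41 V.
Then the unloaded second divider: V_B = V_A × R4/(R3+R4) = 13.41 × 0.9347 = 12.53 V.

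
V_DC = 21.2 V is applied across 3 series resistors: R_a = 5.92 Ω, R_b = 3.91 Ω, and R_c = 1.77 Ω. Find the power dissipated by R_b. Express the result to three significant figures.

P ≈ 13.1 W

The common current is I = 21.2/11.60 = 1.828 A.
P = I²R = 3.340 × 3.91 = 13.06 W.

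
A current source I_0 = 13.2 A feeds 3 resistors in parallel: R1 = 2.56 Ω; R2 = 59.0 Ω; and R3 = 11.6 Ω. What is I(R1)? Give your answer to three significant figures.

I ≈ 10.4 A

Conductances: ΣG = 1/2.56 + 1/59.0 + 1/11.6 = 0.4938 (1/Ω).
By the current-divider rule, I = I_0 · G_k/ΣG = 13.2 × 0.7911 = 10.44 A.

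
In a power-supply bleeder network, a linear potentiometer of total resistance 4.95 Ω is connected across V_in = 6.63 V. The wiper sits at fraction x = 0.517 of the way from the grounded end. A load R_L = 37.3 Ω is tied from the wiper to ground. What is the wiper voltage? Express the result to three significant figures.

The pot divides into 2.391 Ω above the wiper and 2.559 Ω below.
R_L loads the lower segment: effective lower R = 2.395 Ω.
V_out = 6.63 × 2.395/(2.391 + 2.395) = 3.318 V.
(Unloaded: V_out = x·V_in = 3.43 V.)

V_out ≈ 3.32 V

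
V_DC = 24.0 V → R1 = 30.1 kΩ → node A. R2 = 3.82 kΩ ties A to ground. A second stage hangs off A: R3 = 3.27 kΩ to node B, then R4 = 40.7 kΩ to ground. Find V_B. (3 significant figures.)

Looking into the second stage from A: R3 + R4 = 43.97 kΩ appears in parallel with R2.
R2 ‖ (R3+R4) = 3.515 kΩ.
So V_A = 24.0 × 0.1046 = 2.509 V.
Stage 2 is unloaded, so V_B = V_A · R4/(R3+R4) = 2.509 × 40.7/43.97 = 2.323 V.

V_B ≈ 2.32 V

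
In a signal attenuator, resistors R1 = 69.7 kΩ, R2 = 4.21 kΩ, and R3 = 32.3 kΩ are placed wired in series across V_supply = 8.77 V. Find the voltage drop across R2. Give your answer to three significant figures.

V ≈ 0.348 V

ΣR = 69.7 + 4.21 + 32.3 = 106.2 kΩ.
By the voltage-divider rule, V = 8.77 × 4.210/106.2 = 0.3476 V.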